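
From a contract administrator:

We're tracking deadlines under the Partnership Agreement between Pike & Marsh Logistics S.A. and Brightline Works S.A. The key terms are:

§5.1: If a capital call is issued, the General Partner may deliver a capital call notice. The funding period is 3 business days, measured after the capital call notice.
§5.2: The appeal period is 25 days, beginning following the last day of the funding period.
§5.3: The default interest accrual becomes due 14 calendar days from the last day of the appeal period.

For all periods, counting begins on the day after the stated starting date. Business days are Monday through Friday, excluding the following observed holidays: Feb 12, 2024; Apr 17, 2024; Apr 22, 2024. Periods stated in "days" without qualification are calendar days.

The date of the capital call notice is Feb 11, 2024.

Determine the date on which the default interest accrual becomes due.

The last day of the funding period: counting 3 business days from Sunday, Feb 11, 2024 (Feb 13, Feb 14, Feb 15, skipping weekends and the listed holiday on Feb 12) reaches Thursday, Feb 15, 2024.
Adding 25 calendar days to Feb 15, 2024 gives Mar 11, 2024, which is the last day of the appeal period.
The date on which the default interest accrual becomes due: 14 calendar days after Mar 11, 2024 is Mar 25, 2024.

Mar 25, 2024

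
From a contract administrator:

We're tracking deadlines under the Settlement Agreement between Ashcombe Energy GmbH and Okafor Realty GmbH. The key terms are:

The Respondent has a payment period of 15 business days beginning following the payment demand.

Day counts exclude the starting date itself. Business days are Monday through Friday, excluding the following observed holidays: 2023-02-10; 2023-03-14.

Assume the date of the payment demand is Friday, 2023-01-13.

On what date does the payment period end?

From Friday, 2023-01-13, 15 business days (Jan 16, Jan 17, Jan 18, Jan 19, …, Feb 1, Feb 2, Feb 3, skipping weekends) brings us to Friday, 2023-02-03, which is the last day of the payment period.

2023-02-03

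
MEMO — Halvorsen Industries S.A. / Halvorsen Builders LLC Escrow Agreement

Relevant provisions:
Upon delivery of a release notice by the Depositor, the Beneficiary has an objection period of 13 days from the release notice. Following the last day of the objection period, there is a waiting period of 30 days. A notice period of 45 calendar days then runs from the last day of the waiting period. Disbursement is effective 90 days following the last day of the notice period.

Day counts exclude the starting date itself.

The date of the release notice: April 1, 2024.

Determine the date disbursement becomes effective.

September 26, 2024

The last day of the objection period: April 1, 2024 + 13 days = April 14, 2024.
The last day of the waiting period: 30 calendar days after April 14, 2024 is May 14, 2024.
Adding 45 calendar days to May 14, 2024 gives June 28, 2024, which is the last day of the notice period.
The date disbursement becomes effective: 90 calendar days after June 28, 2024 is September 26, 2024.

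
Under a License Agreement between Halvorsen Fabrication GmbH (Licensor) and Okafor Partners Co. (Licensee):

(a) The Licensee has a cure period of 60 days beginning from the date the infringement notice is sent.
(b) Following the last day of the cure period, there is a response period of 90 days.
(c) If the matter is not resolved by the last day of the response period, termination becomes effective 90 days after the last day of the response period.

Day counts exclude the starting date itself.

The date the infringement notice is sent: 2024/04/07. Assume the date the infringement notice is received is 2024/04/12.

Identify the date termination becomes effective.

Adding 60 calendar days to 2024/04/07 gives 2024/06/06, which is the last day of the cure period.
Adding 90 calendar days to 2024/06/06 gives 2024/09/04, which is the last day of the response period.
Adding 90 calendar days to 2024/09/04 gives 2024/12/03, which is the date termination becomes effective.

2024/12/03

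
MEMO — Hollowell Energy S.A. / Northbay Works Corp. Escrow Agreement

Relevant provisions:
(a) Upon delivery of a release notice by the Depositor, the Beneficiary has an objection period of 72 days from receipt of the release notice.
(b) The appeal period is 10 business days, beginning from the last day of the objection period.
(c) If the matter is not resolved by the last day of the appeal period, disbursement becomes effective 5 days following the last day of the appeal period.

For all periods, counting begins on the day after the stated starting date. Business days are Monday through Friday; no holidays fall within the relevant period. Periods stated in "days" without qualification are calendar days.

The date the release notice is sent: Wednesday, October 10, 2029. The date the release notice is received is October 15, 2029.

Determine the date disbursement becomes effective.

January 14, 2030

The last day of the objection period: October 15, 2029 + 72 days = December 26, 2029.
From Wednesday, December 26, 2029, 10 business days (Dec 27, Dec 28, Dec 31, Jan 1, Jan 2, Jan 3, Jan 4, Jan 7, Jan 8, Jan 9, skipping weekends) brings us to Wednesday, January 9, 2030, which is the last day of the appeal period.
The date disbursement becomes effective: 5 calendar days after January 9, 2030 is January 14, 2030.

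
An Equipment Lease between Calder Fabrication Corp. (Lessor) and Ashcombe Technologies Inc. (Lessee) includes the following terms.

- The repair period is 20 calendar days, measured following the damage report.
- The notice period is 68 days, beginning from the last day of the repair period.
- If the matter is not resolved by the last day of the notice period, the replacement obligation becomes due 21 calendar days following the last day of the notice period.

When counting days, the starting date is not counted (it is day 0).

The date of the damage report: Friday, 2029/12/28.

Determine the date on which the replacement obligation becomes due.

The last day of the repair period: 2029/12/28 + 20 days = 2030/01/17.
Adding 68 calendar days to 2030/01/17 gives 2030/03/26, which is the last day of the notice period.
The date on which the replacement obligation becomes due: 2030/03/26 + 21 days = 2030/04/16.

2030/04/16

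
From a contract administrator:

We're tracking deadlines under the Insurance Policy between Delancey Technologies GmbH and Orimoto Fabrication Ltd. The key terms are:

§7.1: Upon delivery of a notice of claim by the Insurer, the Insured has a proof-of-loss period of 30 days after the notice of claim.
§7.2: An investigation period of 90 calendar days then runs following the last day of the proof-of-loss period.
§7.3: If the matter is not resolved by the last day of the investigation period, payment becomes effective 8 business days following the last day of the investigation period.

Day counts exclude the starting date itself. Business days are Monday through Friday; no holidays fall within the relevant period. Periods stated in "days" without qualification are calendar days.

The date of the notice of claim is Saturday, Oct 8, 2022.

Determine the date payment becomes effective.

Feb 15, 2023

Adding 30 calendar days to Oct 8, 2022 gives Nov 7, 2022, which is the last day of the proof-of-loss period.
The last day of the investigation period: 90 calendar days after Nov 7, 2022 is Feb 5, 2023.
The date payment becomes effective: 8 business days after Sunday, Feb 5, 2023, skipping weekends — Feb 6, Feb 7, Feb 8, Feb 9, Feb 10, Feb 13, Feb 14, Feb 15 — lands on Wednesday, Feb 15, 2023.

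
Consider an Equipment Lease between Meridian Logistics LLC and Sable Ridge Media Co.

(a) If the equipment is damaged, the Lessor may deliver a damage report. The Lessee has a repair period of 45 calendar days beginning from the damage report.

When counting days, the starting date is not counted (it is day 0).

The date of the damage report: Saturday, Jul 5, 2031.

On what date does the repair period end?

Aug 19, 2031

Adding 45 calendar days to Jul 5, 2031 gives Aug 19, 2031, which is the last day of the repair period.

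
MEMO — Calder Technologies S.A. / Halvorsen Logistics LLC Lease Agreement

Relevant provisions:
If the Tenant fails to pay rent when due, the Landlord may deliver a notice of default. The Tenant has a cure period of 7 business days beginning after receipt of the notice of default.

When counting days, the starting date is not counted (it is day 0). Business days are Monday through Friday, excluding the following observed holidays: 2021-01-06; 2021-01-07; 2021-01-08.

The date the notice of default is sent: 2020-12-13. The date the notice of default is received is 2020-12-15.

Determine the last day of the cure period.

The last day of the cure period: 7 business days after Tuesday, 2020-12-15, skipping weekends — Dec 16, Dec 17, Dec 18, Dec 21, Dec 22, Dec 23, Dec 24 — lands on Thursday, 2020-12-24.

2020-12-24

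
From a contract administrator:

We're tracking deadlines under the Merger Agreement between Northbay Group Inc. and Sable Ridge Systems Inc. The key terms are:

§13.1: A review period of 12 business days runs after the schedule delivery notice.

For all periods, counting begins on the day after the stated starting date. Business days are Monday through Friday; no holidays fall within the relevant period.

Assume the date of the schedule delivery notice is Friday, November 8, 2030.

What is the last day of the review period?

November 26, 2030

The last day of the review period: counting 12 business days from Friday, November 8, 2030 (Nov 11, Nov 12, Nov 13, Nov 14, …, Nov 22, Nov 25, Nov 26, skipping weekends) reaches Tuesday, November 26, 2030.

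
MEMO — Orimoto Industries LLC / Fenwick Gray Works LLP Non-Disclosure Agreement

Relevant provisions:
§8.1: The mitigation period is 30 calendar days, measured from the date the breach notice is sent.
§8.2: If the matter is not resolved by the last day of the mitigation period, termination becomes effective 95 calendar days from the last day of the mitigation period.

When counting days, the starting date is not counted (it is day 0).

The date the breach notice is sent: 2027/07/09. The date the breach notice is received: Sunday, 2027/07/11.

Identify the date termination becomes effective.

2027/11/11

The last day of the mitigation period: 2027/07/09 + 30 days = 2027/08/08.
Adding 95 calendar days to 2027/08/08 gives 2027/11/11, which is the date termination becomes effective.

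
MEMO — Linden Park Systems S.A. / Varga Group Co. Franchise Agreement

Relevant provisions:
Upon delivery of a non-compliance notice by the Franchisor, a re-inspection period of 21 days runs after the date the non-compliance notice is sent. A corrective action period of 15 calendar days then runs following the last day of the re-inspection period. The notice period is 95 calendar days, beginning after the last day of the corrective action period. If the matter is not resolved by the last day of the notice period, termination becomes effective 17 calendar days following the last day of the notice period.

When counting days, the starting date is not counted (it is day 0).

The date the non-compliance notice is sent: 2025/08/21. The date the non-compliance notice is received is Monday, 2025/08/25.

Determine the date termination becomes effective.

2026/01/16

The last day of the re-inspection period: 21 calendar days after 2025/08/21 is 2025/09/11.
Adding 15 calendar days to 2025/09/11 gives 2025/09/26, which is the last day of the corrective action period.
The last day of the notice period: 2025/09/26 + 95 days = 2025/12/30.
The date termination becomes effective: 2025/12/30 + 17 days = 2026/01/16.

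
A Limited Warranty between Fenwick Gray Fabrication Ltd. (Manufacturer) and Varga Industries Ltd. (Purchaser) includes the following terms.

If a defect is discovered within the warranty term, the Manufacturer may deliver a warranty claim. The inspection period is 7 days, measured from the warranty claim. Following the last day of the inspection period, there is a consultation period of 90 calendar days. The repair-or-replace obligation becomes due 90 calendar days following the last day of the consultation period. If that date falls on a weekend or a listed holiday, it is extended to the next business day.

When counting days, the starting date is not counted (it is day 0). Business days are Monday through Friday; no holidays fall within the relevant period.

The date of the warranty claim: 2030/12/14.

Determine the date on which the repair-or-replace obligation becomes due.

Adding 7 calendar days to 2030/12/14 gives 2030/12/21, which is the last day of the inspection period.
Adding 90 calendar days to 2030/12/21 gives 2031/03/21, which is the last day of the consultation period.
The date on which the repair-or-replace obligation becomes due: 90 calendar days after 2031/03/21 is 2031/06/19. 2031/06/19 is a Thursday, so no roll-forward applies.

2031/06/19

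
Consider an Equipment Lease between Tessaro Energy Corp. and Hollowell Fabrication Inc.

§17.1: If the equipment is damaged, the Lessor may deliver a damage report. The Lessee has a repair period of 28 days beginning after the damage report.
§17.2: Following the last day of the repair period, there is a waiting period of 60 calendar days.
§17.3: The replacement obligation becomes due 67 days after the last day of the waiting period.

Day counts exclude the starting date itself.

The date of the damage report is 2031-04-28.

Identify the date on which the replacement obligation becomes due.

2031-09-30

The last day of the repair period: 28 calendar days after 2031-04-28 is 2031-05-26.
The last day of the waiting period: 60 calendar days after 2031-05-26 is 2031-07-25.
Adding 67 calendar days to 2031-07-25 gives 2031-09-30, which is the date on which the replacement obligation becomes due.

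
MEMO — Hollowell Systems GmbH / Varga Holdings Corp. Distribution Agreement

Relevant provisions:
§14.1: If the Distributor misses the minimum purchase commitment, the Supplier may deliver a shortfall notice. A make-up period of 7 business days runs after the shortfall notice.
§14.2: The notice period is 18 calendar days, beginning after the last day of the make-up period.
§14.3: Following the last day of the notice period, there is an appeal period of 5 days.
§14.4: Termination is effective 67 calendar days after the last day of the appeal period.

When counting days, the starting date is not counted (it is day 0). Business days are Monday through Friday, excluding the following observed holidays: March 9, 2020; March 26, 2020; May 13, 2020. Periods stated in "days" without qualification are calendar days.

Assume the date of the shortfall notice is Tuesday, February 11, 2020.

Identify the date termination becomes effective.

May 20, 2020

The last day of the make-up period: counting 7 business days from Tuesday, February 11, 2020 (Feb 12, Feb 13, Feb 14, Feb 17, Feb 18, Feb 19, Feb 20, skipping weekends) reaches Thursday, February 20, 2020.
Adding 18 calendar days to February 20, 2020 gives March 9, 2020, which is the last day of the notice period.
The last day of the appeal period: 5 calendar days after March 9, 2020 is March 14, 2020.
The date termination becomes effective: 67 calendar days after March 14, 2020 is May 20, 2020.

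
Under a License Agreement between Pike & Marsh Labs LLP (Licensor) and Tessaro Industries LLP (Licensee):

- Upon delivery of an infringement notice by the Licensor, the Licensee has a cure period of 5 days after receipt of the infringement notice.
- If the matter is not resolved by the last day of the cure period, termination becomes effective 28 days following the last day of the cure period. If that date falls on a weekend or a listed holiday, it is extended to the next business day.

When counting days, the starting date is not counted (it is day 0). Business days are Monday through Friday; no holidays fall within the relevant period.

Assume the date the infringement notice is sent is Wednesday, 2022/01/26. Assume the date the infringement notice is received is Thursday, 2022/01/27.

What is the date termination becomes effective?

2022/03/01

The last day of the cure period: 2022/01/27 + 5 days = 2022/02/01.
Adding 28 calendar days to 2022/02/01 gives 2022/03/01, which is the date termination becomes effective. 2022/03/01 is a Tuesday, so no roll-forward applies.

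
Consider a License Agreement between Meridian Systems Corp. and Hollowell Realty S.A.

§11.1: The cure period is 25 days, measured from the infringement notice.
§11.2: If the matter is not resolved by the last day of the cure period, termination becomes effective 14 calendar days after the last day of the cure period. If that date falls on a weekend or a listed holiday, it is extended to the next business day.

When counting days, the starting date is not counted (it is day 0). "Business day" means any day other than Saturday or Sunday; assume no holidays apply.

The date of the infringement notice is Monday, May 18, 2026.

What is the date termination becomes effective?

The last day of the cure period: 25 calendar days after May 18, 2026 is Jun 12, 2026.
The date termination becomes effective: Jun 12, 2026 + 14 days = Jun 26, 2026. Jun 26, 2026 is a Friday, so no roll-forward applies.

Jun 26, 2026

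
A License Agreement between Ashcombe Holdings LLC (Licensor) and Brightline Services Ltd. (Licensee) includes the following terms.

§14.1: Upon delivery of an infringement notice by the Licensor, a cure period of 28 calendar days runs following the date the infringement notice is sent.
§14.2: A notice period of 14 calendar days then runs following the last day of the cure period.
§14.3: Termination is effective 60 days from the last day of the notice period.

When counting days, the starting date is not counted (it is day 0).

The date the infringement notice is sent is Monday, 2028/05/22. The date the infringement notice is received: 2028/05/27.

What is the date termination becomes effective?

2028/09/01

The last day of the cure period: 2028/05/22 + 28 days = 2028/06/19.
The last day of the notice period: 2028/06/19 + 14 days = 2028/07/03.
Adding 60 calendar days to 2028/07/03 gives 2028/09/01, which is the date termination becomes effective.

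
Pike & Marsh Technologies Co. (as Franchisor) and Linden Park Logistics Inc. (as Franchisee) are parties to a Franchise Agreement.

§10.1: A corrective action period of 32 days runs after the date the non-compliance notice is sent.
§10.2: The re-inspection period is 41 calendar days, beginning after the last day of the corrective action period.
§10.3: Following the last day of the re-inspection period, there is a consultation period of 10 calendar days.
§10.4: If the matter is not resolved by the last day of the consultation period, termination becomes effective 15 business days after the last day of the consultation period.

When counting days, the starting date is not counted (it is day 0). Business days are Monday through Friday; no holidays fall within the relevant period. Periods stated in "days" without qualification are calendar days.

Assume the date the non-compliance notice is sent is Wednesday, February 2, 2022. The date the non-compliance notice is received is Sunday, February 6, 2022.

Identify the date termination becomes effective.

The last day of the corrective action period: February 2, 2022 + 32 days = March 6, 2022.
The last day of the re-inspection period: March 6, 2022 + 41 days = April 16, 2022.
The last day of the consultation period: April 16, 2022 + 10 days = April 26, 2022.
The date termination becomes effective: 15 business days after Tuesday, April 26, 2022, skipping weekends — Apr 27, Apr 28, Apr 29, May 2, …, May 13, May 16, May 17 — lands on Tuesday, May 17, 2022.

May 17, 2022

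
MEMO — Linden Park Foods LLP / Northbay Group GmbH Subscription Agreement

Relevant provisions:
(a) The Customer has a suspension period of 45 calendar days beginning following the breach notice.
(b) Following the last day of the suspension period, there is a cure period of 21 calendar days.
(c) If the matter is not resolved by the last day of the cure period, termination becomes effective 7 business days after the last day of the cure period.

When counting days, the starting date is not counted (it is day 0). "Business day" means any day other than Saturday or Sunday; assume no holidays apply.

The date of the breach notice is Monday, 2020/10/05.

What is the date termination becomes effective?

The last day of the suspension period: 45 calendar days after 2020/10/05 is 2020/11/19.
The last day of the cure period: 2020/11/19 + 21 days = 2020/12/10.
The date termination becomes effective: counting 7 business days from Thursday, 2020/12/10 (Dec 11, Dec 14, Dec 15, Dec 16, Dec 17, Dec 18, Dec 21, skipping weekends) reaches Monday, 2020/12/21.

2020/12/21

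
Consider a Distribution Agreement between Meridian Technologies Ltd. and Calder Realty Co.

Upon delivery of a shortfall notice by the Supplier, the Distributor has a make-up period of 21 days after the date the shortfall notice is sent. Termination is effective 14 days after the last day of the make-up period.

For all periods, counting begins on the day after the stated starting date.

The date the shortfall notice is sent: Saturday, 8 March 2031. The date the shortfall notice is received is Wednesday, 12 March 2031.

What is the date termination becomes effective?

12 April 2031

The last day of the make-up period: 8 March 2031 + 21 days = 29 March 2031.
The date termination becomes effective: 29 March 2031 + 14 days = 12 April 2031.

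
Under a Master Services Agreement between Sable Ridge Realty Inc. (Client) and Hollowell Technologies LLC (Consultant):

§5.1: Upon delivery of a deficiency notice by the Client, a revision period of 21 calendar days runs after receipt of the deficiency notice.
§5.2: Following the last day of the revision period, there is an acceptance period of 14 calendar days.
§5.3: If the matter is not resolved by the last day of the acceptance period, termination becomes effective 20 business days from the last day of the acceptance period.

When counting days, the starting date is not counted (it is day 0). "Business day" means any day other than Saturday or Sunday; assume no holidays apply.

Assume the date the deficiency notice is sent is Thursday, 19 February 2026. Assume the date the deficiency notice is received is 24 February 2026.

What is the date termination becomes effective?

The last day of the revision period: 24 February 2026 + 21 days = 17 March 2026.
Adding 14 calendar days to 17 March 2026 gives 31 March 2026, which is the last day of the acceptance period.
The date termination becomes effective: 20 business days after Tuesday, 31 March 2026, skipping weekends — Apr 1, Apr 2, Apr 3, Apr 6, …, Apr 24, Apr 27, Apr 28 — lands on Tuesday, 28 April 2026.

28 April 2026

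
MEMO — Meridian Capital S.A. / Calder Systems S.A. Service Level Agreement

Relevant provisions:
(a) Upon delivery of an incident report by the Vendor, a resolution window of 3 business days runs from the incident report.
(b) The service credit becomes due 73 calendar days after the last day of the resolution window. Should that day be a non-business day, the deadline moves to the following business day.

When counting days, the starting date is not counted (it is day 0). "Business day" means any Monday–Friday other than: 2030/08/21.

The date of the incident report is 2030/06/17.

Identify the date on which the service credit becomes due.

2030/09/02

From Monday, 2030/06/17, 3 business days (Jun 18, Jun 19, Jun 20, skipping weekends) brings us to Thursday, 2030/06/20, which is the last day of the resolution window.
Adding 73 calendar days to 2030/06/20 gives 2030/09/01, which is the date on which the service credit becomes due. That falls on a Sunday, so it rolls to the next business day, Monday, 2030/09/02.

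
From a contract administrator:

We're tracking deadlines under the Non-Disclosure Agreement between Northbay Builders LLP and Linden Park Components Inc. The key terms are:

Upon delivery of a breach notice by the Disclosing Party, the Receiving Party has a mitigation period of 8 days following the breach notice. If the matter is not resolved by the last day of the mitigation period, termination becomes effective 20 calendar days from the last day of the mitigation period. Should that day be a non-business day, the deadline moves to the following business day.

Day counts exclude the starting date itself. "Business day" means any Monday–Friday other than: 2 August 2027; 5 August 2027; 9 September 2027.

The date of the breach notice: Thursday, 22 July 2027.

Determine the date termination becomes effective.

19 August 2027

The last day of the mitigation period: 8 calendar days after 22 July 2027 is 30 July 2027.
The date termination becomes effective: 20 calendar days after 30 July 2027 is 19 August 2027. 19 August 2027 is a Thursday and is not a listed holiday, so no roll-forward applies.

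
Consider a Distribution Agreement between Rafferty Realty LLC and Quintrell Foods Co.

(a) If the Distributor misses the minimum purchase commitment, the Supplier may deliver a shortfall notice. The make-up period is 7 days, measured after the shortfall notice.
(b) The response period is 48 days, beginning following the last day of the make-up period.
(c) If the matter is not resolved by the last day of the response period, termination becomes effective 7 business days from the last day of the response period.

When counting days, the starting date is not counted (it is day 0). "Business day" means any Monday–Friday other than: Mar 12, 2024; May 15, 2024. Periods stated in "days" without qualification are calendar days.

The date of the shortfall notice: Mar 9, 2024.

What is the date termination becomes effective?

The last day of the make-up period: 7 calendar days after Mar 9, 2024 is Mar 16, 2024.
The last day of the response period: Mar 16, 2024 + 48 days = May 3, 2024.
The date termination becomes effective: 7 business days after Friday, May 3, 2024, skipping weekends — May 6, May 7, May 8, May 9, May 10, May 13, May 14 — lands on Tuesday, May 14, 2024.

May 14, 2024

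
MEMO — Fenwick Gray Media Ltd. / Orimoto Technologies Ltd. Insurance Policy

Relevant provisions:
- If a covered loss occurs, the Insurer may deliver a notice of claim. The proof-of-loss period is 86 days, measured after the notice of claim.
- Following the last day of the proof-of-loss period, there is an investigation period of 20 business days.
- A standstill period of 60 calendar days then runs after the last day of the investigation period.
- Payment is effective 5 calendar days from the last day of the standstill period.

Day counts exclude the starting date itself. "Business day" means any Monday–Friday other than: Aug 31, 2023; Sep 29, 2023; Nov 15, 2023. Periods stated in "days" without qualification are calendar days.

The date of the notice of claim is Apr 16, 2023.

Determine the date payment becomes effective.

The last day of the proof-of-loss period: Apr 16, 2023 + 86 days = Jul 11, 2023.
The last day of the investigation period: counting 20 business days from Tuesday, Jul 11, 2023 (Jul 12, Jul 13, Jul 14, Jul 17, …, Aug 4, Aug 7, Aug 8, skipping weekends) reaches Tuesday, Aug 8, 2023.
Adding 60 calendar days to Aug 8, 2023 gives Oct 7, 2023, which is the last day of the standstill period.
The date payment becomes effective: Oct 7, 2023 + 5 days = Oct 12, 2023.

Oct 12, 2023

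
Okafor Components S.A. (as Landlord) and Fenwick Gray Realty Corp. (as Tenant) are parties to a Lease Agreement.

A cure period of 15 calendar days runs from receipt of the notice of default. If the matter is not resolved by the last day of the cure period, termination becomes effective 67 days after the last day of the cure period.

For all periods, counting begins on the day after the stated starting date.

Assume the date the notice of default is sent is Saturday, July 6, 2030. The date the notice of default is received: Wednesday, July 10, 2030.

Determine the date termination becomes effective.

The last day of the cure period: July 10, 2030 + 15 days = July 25, 2030.
Adding 67 calendar days to July 25, 2030 gives September 30, 2030, which is the date termination becomes effective.

September 30, 2030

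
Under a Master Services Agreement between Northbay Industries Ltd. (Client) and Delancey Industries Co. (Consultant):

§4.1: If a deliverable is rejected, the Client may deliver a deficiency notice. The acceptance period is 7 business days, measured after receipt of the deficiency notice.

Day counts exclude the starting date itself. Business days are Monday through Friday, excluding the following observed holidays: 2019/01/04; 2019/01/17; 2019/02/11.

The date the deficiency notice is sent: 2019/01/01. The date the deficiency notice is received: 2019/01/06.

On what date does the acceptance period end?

From Sunday, 2019/01/06, 7 business days (Jan 7, Jan 8, Jan 9, Jan 10, Jan 11, Jan 14, Jan 15, skipping weekends) brings us to Tuesday, 2019/01/15, which is the last day of the acceptance period.

2019/01/15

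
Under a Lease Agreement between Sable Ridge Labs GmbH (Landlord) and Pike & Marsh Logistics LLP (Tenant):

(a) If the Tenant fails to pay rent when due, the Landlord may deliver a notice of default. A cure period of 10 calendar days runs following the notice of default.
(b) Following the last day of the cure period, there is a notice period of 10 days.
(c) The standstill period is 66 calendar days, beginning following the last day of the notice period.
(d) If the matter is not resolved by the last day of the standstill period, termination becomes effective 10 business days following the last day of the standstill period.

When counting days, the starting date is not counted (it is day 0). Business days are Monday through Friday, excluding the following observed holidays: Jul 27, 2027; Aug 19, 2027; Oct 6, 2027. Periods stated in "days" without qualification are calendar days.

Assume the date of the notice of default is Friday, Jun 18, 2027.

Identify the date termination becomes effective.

Sep 24, 2027

The last day of the cure period: 10 calendar days after Jun 18, 2027 is Jun 28, 2027.
Adding 10 calendar days to Jun 28, 2027 gives Jul 8, 2027, which is the last day of the notice period.
Adding 66 calendar days to Jul 8, 2027 gives Sep 12, 2027, which is the last day of the standstill period.
The date termination becomes effective: 10 business days after Sunday, Sep 12, 2027, skipping weekends — Sep 13, Sep 14, Sep 15, Sep 16, Sep 17, Sep 20, Sep 21, Sep 22, Sep 23, Sep 24 — lands on Friday, Sep 24, 2027.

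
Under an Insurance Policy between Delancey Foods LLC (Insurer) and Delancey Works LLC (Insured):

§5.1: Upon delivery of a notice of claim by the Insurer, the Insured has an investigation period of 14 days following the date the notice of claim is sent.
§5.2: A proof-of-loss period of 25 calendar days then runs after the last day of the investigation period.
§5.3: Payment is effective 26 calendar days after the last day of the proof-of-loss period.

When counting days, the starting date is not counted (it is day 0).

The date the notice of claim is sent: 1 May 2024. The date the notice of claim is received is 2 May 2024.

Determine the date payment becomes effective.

5 July 2024

The last day of the investigation period: 1 May 2024 + 14 days = 15 May 2024.
The last day of the proof-of-loss period: 15 May 2024 + 25 days = 9 June 2024.
The date payment becomes effective: 26 calendar days after 9 June 2024 is 5 July 2024.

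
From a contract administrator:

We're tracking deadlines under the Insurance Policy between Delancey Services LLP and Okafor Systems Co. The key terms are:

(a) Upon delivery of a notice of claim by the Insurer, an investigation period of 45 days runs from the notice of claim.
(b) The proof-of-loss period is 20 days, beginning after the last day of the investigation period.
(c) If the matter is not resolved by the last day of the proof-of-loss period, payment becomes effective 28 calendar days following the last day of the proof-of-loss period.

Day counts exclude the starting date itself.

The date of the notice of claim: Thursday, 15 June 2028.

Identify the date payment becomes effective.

16 September 2028

The last day of the investigation period: 15 June 2028 + 45 days = 30 July 2028.
Adding 20 calendar days to 30 July 2028 gives 19 August 2028, which is the last day of the proof-of-loss period.
The date payment becomes effective: 28 calendar days after 19 August 2028 is 16 September 2028.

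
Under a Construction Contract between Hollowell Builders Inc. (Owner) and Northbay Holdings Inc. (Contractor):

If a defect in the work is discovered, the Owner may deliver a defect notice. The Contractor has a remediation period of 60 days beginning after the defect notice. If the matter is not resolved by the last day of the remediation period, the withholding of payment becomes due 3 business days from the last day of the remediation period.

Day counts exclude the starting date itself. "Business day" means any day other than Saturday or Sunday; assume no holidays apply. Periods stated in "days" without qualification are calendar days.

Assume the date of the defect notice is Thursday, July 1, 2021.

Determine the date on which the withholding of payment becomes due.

The last day of the remediation period: July 1, 2021 + 60 days = August 30, 2021.
The date on which the withholding of payment becomes due: 3 business days after Monday, August 30, 2021, skipping weekends — Aug 31, Sep 1, Sep 2 — lands on Thursday, September 2, 2021.

September 2, 2021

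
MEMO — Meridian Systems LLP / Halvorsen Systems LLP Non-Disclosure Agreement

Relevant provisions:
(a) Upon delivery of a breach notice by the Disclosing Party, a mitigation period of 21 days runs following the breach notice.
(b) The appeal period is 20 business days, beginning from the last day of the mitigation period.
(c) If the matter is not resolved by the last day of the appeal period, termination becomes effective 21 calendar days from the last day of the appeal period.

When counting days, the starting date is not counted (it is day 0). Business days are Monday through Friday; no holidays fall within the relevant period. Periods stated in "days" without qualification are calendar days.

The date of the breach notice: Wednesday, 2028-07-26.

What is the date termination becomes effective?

2028-10-04

Adding 21 calendar days to 2028-07-26 gives 2028-08-16, which is the last day of the mitigation period.
From Wednesday, 2028-08-16, 20 business days (Aug 17, Aug 18, Aug 21, Aug 22, …, Sep 11, Sep 12, Sep 13, skipping weekends) brings us to Wednesday, 2028-09-13, which is the last day of the appeal period.
The date termination becomes effective: 2028-09-13 + 21 days = 2028-10-04.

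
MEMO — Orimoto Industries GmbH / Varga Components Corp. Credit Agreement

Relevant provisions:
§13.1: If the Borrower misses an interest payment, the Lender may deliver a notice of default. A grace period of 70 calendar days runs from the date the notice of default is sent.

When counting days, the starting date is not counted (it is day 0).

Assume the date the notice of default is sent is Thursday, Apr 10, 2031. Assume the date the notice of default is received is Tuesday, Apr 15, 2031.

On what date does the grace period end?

Jun 19, 2031

The last day of the grace period: 70 calendar days after Apr 10, 2031 is Jun 19, 2031.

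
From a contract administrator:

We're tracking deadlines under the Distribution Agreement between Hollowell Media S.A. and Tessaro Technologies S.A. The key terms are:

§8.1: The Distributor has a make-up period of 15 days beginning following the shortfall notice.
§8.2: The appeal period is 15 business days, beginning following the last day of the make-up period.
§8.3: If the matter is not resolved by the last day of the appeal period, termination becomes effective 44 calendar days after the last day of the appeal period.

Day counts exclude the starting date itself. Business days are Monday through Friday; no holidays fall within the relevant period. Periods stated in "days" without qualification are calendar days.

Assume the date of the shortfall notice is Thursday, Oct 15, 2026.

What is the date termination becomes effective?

Jan 3, 2027

The last day of the make-up period: 15 calendar days after Oct 15, 2026 is Oct 30, 2026.
From Friday, Oct 30, 2026, 15 business days (Nov 2, Nov 3, Nov 4, Nov 5, …, Nov 18, Nov 19, Nov 20, skipping weekends) brings us to Friday, Nov 20, 2026, which is the last day of the appeal period.
Adding 44 calendar days to Nov 20, 2026 gives Jan 3, 2027, which is the date termination becomes effective.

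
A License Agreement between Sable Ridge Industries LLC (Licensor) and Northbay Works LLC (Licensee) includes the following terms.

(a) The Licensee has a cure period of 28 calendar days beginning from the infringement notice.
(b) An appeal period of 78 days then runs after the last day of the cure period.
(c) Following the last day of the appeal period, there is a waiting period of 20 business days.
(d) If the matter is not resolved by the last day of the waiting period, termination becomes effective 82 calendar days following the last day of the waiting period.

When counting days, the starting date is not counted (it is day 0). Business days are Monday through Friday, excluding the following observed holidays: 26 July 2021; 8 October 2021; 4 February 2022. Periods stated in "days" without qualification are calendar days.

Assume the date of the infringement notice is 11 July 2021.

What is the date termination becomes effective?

Adding 28 calendar days to 11 July 2021 gives 8 August 2021, which is the last day of the cure period.
The last day of the appeal period: 78 calendar days after 8 August 2021 is 25 October 2021.
The last day of the waiting period: 20 business days after Monday, 25 October 2021, skipping weekends — Oct 26, Oct 27, Oct 28, Oct 29, …, Nov 18, Nov 19, Nov 22 — lands on Monday, 22 November 2021.
The date termination becomes effective: 82 calendar days after 22 November 2021 is 12 February 2022.

12 February 2022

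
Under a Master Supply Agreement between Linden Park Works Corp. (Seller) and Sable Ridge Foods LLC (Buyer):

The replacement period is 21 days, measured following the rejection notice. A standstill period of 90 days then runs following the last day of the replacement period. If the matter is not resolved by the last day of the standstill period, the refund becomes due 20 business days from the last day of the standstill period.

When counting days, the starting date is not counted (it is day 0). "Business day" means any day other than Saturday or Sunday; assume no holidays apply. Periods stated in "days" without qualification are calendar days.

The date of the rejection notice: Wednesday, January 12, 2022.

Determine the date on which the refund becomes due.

May 31, 2022

Adding 21 calendar days to January 12, 2022 gives February 2, 2022, which is the last day of the replacement period.
The last day of the standstill period: 90 calendar days after February 2, 2022 is May 3, 2022.
The date on which the refund becomes due: counting 20 business days from Tuesday, May 3, 2022 (May 4, May 5, May 6, May 9, …, May 27, May 30, May 31, skipping weekends) reaches Tuesday, May 31, 2022.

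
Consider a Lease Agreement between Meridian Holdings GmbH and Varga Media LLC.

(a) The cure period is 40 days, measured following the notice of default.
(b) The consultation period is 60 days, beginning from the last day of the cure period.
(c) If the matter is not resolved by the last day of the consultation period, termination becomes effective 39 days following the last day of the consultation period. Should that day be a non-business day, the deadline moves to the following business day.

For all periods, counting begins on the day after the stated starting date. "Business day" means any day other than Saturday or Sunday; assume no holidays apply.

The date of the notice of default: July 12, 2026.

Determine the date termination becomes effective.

Adding 40 calendar days to July 12, 2026 gives August 21, 2026, which is the last day of the cure period.
The last day of the consultation period: August 21, 2026 + 60 days = October 20, 2026.
The date termination becomes effective: October 20, 2026 + 39 days = November 28, 2026. That falls on a Saturday, so it rolls to the next business day, Monday, November 30, 2026.

November 30, 2026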